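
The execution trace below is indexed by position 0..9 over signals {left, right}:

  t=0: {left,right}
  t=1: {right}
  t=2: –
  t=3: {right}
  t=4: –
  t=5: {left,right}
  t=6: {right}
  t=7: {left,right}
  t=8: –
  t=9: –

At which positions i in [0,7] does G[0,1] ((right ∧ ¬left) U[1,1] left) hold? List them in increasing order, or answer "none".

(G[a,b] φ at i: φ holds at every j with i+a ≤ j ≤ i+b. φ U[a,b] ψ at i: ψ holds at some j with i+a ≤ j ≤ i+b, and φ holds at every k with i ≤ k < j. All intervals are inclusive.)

none

Evaluate at each i in [0,7]:
  i=0: ✗ (fails at j=0)
  i=1: ✗ (fails at j=1)
  i=2: ✗ (fails at j=2)
  i=3: ✗ (fails at j=3)
  i=4: ✗ (fails at j=4)
  i=5: ✗ (fails at j=5)
  i=6: ✗ (fails at j=7)
  i=7: ✗ (fails at j=7)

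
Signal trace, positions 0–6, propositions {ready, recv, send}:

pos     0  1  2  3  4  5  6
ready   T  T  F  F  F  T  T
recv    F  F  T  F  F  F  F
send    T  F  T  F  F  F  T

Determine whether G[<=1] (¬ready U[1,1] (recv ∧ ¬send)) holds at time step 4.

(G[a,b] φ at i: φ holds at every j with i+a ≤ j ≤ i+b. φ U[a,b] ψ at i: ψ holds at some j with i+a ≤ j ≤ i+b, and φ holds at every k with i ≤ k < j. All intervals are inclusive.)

Check (¬ready U[1,1] (recv ∧ ¬send)) at every j in [4,5]:
  j=4: fails
  j=5: fails
Fails at j=4 → formula fails.

Does not hold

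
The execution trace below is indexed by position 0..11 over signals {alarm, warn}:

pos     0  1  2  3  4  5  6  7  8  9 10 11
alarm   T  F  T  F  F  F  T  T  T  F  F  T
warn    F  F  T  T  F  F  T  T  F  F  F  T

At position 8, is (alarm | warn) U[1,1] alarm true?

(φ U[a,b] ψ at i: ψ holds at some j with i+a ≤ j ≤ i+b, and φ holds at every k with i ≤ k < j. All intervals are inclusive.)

False

Need some j in [9,9] with alarm, and (alarm | warn) at every k in [8,j-1].
  j=9: alarm false.
No j in the window works → until fails.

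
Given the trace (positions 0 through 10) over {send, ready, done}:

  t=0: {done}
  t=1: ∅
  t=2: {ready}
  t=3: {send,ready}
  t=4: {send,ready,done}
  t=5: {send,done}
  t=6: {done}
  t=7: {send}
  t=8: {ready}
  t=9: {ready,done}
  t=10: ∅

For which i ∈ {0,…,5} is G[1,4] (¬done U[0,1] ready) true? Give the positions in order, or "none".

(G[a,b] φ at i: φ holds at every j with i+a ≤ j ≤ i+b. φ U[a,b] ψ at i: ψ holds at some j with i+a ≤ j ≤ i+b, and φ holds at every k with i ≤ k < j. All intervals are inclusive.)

0

Evaluate at each i in [0,5]:
  i=0: ✓ (all of [1,4])
  i=1: ✗ (fails at j=5)
  i=2: ✗ (fails at j=5)
  i=3: ✗ (fails at j=5)
  i=4: ✗ (fails at j=5)
  i=5: ✗ (fails at j=6)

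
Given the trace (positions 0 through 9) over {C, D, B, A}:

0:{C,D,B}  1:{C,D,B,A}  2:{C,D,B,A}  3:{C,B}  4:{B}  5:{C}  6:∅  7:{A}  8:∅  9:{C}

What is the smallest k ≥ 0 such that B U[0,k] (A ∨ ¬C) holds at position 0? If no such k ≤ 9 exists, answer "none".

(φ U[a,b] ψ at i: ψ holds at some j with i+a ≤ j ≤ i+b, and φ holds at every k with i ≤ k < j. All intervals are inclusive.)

1

Need earliest j ≥ 0 with (A ∨ ¬C), and B at every k in [0,j-1].
  j=0: rhs fails.
  j=1: rhs holds; lhs holds on [0,0]. k = 1.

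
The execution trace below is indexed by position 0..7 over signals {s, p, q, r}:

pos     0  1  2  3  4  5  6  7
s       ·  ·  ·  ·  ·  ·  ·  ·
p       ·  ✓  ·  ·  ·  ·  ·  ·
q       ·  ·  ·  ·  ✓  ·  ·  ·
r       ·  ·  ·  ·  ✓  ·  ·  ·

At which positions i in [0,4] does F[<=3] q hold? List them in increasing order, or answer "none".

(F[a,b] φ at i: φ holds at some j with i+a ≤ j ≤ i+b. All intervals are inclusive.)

1, 2, 3, 4

Evaluate at each i in [0,4]:
  i=0: ✗ (none in [0,3])
  i=1: ✓ (witness j=4)
  i=2: ✓ (witness j=4)
  i=3: ✓ (witness j=4)
  i=4: ✓ (witness j=4)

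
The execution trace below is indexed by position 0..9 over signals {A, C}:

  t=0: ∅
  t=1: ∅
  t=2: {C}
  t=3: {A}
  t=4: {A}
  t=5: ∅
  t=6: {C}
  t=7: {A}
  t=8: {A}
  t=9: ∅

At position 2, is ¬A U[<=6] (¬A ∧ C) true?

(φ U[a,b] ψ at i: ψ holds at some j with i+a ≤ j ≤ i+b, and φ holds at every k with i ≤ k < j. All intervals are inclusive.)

Need some j in [2,8] with (¬A ∧ C), and ¬A at every k in [2,j-1].
  j=2: (¬A ∧ C) holds; no prefix to check → satisfied.

Yes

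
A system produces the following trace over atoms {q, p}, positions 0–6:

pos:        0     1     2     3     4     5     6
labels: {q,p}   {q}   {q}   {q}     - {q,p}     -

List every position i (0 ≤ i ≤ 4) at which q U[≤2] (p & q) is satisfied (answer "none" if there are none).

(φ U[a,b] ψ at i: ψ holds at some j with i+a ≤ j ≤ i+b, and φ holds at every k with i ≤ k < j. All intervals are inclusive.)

0

Evaluate at each i in [0,4]:
  i=0: ✓ (rhs at j=0)
  i=1: ✗ (no rhs in [1,3])
  i=2: ✗ (no rhs in [2,4])
  i=3: ✗ (lhs fails at k=4 before rhs at j=5)
  i=4: ✗ (lhs fails at k=4 before rhs at j=5)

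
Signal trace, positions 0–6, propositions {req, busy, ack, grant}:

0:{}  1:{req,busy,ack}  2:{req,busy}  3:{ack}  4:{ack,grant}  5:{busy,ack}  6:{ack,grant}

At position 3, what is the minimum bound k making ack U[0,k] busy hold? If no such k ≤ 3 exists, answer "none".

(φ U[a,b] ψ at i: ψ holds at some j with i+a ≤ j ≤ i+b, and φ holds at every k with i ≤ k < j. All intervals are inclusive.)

2

Need earliest j ≥ 3 with busy, and ack at every k in [3,j-1].
  j=3: rhs fails.
  j=4: rhs fails.
  j=5: rhs holds; lhs holds on [3,4]. k = 2.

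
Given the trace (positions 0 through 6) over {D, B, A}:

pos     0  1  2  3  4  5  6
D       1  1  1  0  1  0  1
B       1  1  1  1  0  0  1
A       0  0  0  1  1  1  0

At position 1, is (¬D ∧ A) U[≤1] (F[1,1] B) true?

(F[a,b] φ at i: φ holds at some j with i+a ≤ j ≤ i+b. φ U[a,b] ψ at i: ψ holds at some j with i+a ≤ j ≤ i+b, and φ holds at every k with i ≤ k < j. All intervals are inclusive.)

Need some j in [1,2] with F[1,1] B, and (¬D ∧ A) at every k in [1,j-1].
  j=1: F[1,1] B holds; no prefix to check → satisfied.

Holds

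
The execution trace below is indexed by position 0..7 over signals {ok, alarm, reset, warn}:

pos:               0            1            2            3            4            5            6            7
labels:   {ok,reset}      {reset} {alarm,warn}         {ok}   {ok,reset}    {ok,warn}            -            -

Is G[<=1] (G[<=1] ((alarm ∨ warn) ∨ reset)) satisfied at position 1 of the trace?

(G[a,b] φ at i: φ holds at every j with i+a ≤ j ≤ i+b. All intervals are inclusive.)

Does not hold

Check G[<=1] ((alarm ∨ warn) ∨ reset) at every j in [1,2]:
  j=1: holds on [1,2]
  j=2: fails at 3
Fails at j=2 → formula fails.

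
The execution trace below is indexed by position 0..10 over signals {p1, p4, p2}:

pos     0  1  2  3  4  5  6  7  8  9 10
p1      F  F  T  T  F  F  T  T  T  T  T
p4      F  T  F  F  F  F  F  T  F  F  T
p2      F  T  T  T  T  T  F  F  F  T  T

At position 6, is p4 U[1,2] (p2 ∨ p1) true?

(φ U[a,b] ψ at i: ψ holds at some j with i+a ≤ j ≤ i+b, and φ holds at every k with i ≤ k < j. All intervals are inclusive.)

Does not hold

Need some j in [7,8] with (p2 ∨ p1), and p4 at every k in [6,j-1].
  j=7: (p2 ∨ p1) holds, but p4 fails at k=6 → not this j.
  j=8: (p2 ∨ p1) holds, but p4 fails at k=6 → not this j.
No j in the window works → until fails.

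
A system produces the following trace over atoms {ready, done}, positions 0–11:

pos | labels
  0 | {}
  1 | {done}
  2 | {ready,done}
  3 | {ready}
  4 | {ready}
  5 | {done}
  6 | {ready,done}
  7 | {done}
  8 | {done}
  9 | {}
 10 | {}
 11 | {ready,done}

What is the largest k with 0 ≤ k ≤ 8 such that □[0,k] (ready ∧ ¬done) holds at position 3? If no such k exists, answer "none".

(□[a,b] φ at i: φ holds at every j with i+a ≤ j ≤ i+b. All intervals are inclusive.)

(ready ∧ ¬done) must hold from j=3 onward; find where it first fails.
  j=3: holds
  j=4: holds
  j=5: fails
Holds on [3,4], so largest k = 1.

1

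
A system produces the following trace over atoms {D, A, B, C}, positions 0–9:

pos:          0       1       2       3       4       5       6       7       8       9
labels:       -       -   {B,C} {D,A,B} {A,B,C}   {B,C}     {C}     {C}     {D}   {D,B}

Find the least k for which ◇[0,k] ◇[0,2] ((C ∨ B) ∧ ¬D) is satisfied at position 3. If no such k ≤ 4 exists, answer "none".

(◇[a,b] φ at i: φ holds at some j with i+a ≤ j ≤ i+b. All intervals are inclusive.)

0

Scan j = 3,4,… for ◇[0,2] ((C ∨ B) ∧ ¬D):
  j=3: holds
First hit at j=3, so smallest k = 3-3 = 0.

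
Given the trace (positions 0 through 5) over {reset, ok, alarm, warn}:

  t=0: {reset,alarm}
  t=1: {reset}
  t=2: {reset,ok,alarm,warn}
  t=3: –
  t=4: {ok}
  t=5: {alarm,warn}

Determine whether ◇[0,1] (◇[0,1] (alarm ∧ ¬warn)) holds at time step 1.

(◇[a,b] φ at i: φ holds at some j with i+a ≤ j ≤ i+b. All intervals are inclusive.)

Check ◇[0,1] (alarm ∧ ¬warn) at each j in [1,2]:
  j=1: fails (none in [1,2])
  j=2: fails (none in [2,3])
No position in the window satisfies it → formula fails.

Does not hold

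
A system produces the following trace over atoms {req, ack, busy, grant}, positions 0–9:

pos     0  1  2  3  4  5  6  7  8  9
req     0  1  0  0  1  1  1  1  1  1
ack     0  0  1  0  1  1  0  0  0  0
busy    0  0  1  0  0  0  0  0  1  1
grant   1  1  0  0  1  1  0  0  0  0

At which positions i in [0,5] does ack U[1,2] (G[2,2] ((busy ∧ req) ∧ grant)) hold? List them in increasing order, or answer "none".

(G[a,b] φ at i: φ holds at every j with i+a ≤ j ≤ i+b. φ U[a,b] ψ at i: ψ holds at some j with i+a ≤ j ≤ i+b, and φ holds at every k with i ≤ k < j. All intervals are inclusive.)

Evaluate at each i in [0,5]:
  i=0: ✗ (no rhs in [1,2])
  i=1: ✗ (no rhs in [2,3])
  i=2: ✗ (no rhs in [3,4])
  i=3: ✗ (no rhs in [4,5])
  i=4: ✗ (no rhs in [5,6])
  i=5: ✗ (no rhs in [6,7])

none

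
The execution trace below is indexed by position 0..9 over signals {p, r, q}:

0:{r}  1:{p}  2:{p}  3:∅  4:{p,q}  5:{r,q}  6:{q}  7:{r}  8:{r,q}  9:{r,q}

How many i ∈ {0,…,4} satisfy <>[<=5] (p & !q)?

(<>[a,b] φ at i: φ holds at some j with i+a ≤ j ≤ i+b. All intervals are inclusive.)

Evaluate at each i in [0,4]:
  i=0: ✓ (witness j=1)
  i=1: ✓ (witness j=1)
  i=2: ✓ (witness j=2)
  i=3: ✗ (none in [3,8])
  i=4: ✗ (none in [4,9])
Positions where it holds: {0, 1, 2} → 3.

3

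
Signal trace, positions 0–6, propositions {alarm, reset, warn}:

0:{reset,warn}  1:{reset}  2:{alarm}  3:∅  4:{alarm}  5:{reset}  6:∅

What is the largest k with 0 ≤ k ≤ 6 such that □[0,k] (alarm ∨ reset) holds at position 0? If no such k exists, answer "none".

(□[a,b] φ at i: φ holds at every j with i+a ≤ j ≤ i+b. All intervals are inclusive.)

2

(alarm ∨ reset) must hold from j=0 onward; find where it first fails.
  j=0: holds
  j=1: holds
  j=2: holds
  j=3: fails
Holds on [0,2], so largest k = 2.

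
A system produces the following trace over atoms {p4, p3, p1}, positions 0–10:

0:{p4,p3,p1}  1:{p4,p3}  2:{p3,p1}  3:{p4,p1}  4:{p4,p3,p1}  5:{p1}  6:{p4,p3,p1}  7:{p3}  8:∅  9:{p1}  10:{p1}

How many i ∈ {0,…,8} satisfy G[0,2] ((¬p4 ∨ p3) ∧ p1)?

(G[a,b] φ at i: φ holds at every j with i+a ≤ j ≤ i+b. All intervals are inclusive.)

Evaluate at each i in [0,8]:
  i=0: ✗ (fails at j=1)
  i=1: ✗ (fails at j=1)
  i=2: ✗ (fails at j=3)
  i=3: ✗ (fails at j=3)
  i=4: ✓ (all of [4,6])
  i=5: ✗ (fails at j=7)
  i=6: ✗ (fails at j=7)
  i=7: ✗ (fails at j=7)
  i=8: ✗ (fails at j=8)
Positions where it holds: {4} → 1.

1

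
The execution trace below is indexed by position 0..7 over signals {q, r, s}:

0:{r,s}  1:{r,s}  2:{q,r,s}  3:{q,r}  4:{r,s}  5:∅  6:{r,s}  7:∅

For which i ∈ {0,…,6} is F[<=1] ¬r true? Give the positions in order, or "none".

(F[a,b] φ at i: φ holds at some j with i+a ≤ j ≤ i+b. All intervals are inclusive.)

4, 5, 6

Evaluate at each i in [0,6]:
  i=0: ✗ (none in [0,1])
  i=1: ✗ (none in [1,2])
  i=2: ✗ (none in [2,3])
  i=3: ✗ (none in [3,4])
  i=4: ✓ (witness j=5)
  i=5: ✓ (witness j=5)
  i=6: ✓ (witness j=7)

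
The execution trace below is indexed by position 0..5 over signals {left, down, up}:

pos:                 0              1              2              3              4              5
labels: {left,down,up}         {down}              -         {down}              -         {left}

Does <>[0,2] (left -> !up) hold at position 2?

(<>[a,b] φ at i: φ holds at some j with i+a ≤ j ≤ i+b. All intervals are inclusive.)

Check (left -> !up) at each j in [2,4]:
  j=2: true
  j=3: true
  j=4: true
Found at j=2 → formula holds.

Holds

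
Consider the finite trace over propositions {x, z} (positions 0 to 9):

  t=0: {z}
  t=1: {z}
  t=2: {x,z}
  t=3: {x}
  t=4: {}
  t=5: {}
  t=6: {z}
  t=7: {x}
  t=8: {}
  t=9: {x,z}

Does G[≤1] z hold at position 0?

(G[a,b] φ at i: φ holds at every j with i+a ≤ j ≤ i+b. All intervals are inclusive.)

Check z at every j in [0,1]:
  j=0: true
  j=1: true
All positions satisfy it → formula holds.

True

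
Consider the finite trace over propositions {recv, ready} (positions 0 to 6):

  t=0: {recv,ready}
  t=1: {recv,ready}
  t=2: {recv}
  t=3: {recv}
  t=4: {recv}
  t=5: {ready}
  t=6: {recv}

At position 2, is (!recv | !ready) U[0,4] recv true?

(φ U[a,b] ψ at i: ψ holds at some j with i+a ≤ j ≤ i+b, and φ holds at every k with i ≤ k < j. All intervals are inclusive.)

Yes

Need some j in [2,6] with recv, and (!recv | !ready) at every k in [2,j-1].
  j=2: recv holds; no prefix to check → satisfied.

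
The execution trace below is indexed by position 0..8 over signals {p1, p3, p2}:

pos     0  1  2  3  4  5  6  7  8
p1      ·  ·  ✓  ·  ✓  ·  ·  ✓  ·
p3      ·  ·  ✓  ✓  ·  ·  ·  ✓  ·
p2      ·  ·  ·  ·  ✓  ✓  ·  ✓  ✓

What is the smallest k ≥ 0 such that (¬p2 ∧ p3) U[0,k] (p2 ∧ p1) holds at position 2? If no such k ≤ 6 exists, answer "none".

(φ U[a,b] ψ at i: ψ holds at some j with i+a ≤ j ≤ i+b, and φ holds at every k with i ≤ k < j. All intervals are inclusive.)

2

Need earliest j ≥ 2 with (p2 ∧ p1), and (¬p2 ∧ p3) at every k in [2,j-1].
  j=2: rhs fails.
  j=3: rhs fails.
  j=4: rhs holds; lhs holds on [2,3]. k = 2.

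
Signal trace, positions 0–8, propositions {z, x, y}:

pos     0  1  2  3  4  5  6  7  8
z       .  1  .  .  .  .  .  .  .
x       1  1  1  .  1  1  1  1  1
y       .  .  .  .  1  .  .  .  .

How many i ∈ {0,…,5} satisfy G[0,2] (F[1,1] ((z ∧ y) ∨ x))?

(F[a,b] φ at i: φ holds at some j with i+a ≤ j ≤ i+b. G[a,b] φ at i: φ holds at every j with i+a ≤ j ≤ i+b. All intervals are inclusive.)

Evaluate at each i in [0,5]:
  i=0: ✗ (fails at j=2)
  i=1: ✗ (fails at j=2)
  i=2: ✗ (fails at j=2)
  i=3: ✓ (all of [3,5])
  i=4: ✓ (all of [4,6])
  i=5: ✓ (all of [5,7])
Positions where it holds: {3, 4, 5} → 3.

3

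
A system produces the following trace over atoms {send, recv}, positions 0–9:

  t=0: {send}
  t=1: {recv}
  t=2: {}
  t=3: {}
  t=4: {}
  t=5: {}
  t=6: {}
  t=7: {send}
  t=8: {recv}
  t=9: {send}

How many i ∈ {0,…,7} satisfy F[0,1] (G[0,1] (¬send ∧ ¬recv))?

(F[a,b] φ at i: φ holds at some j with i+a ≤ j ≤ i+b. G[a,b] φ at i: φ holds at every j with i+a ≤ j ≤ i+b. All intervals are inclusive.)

Evaluate at each i in [0,7]:
  i=0: ✗ (none in [0,1])
  i=1: ✓ (witness j=2)
  i=2: ✓ (witness j=2)
  i=3: ✓ (witness j=3)
  i=4: ✓ (witness j=4)
  i=5: ✓ (witness j=5)
  i=6: ✗ (none in [6,7])
  i=7: ✗ (none in [7,8])
Positions where it holds: {1, 2, 3, 4, 5} → 5.

5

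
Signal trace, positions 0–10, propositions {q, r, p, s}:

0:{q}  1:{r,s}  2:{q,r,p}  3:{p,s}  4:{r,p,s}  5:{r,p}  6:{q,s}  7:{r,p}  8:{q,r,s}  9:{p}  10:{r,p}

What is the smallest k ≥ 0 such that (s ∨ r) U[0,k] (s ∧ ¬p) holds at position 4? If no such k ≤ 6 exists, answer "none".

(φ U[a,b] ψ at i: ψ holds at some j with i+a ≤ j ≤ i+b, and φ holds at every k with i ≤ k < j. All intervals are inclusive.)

2

Need earliest j ≥ 4 with (s ∧ ¬p), and (s ∨ r) at every k in [4,j-1].
  j=4: rhs fails.
  j=5: rhs fails.
  j=6: rhs holds; lhs holds on [4,5]. k = 2.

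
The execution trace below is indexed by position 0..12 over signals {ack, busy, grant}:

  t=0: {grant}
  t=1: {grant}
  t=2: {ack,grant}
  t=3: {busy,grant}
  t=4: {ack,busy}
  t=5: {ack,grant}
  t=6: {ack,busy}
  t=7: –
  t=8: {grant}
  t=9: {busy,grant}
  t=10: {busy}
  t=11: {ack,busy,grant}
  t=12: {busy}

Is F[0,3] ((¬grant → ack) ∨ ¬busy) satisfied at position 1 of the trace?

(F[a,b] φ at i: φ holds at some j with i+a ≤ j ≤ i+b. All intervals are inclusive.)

Holds

Check ((¬grant → ack) ∨ ¬busy) at each j in [1,4]:
  j=1: true
  j=2: true
  j=3: true
  j=4: true
Found at j=1 → formula holds.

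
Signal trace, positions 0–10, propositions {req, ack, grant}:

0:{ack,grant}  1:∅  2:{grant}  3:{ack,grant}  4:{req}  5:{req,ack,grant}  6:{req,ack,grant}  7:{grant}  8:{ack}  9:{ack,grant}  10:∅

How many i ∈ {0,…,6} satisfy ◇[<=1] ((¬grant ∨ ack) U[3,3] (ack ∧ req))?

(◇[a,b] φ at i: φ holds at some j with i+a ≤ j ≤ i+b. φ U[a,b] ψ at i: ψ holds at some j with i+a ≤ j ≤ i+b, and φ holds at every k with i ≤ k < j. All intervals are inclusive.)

Evaluate at each i in [0,6]:
  i=0: ✗ (none in [0,1])
  i=1: ✗ (none in [1,2])
  i=2: ✓ (witness j=3)
  i=3: ✓ (witness j=3)
  i=4: ✗ (none in [4,5])
  i=5: ✗ (none in [5,6])
  i=6: ✗ (none in [6,7])
Positions where it holds: {2, 3} → 2.

2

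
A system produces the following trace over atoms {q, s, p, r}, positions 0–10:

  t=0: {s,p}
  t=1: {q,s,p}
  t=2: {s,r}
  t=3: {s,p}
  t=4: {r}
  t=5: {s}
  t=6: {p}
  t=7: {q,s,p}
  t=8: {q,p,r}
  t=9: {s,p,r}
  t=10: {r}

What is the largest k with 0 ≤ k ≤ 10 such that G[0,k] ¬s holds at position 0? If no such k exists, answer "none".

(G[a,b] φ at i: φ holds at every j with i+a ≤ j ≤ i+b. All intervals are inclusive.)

¬s must hold from j=0 onward; find where it first fails.
  j=0: fails → no k works.

none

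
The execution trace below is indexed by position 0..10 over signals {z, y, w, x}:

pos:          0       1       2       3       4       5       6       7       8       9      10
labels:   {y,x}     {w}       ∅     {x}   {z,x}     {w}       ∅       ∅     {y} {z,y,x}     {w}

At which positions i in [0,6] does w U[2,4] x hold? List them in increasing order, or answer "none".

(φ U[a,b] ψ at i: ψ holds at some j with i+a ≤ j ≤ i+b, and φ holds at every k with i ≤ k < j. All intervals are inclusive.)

none

Evaluate at each i in [0,6]:
  i=0: ✗ (lhs fails at k=0 before rhs at j=3)
  i=1: ✗ (lhs fails at k=2 before rhs at j=3)
  i=2: ✗ (lhs fails at k=2 before rhs at j=4)
  i=3: ✗ (no rhs in [5,7])
  i=4: ✗ (no rhs in [6,8])
  i=5: ✗ (lhs fails at k=6 before rhs at j=9)
  i=6: ✗ (lhs fails at k=6 before rhs at j=9)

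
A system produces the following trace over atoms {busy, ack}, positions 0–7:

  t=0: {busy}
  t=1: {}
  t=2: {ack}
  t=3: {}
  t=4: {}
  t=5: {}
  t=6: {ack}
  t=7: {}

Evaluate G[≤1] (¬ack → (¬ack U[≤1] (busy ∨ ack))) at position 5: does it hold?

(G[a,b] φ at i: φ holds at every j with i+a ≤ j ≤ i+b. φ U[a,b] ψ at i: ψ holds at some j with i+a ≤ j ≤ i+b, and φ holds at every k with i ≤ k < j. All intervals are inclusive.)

Check (¬ack → (¬ack U[≤1] (busy ∨ ack))) at every j in [5,6]:
  j=5: antecedent true; consequent holds → ✓
  j=6: antecedent false → ✓
All positions satisfy it → formula holds.

Holds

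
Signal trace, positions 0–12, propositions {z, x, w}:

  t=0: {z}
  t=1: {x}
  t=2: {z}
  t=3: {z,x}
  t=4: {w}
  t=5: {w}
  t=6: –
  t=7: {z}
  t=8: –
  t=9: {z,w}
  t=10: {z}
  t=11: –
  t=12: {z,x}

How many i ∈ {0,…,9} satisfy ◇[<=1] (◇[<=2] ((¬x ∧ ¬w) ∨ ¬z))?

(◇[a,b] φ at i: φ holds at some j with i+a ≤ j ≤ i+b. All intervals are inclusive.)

Evaluate at each i in [0,9]:
  i=0: ✓ (witness j=0)
  i=1: ✓ (witness j=1)
  i=2: ✓ (witness j=2)
  i=3: ✓ (witness j=3)
  i=4: ✓ (witness j=4)
  i=5: ✓ (witness j=5)
  i=6: ✓ (witness j=6)
  i=7: ✓ (witness j=7)
  i=8: ✓ (witness j=8)
  i=9: ✓ (witness j=9)
Positions where it holds: {0, 1, 2, 3, 4, 5, 6, 7, 8, 9} → 10.

10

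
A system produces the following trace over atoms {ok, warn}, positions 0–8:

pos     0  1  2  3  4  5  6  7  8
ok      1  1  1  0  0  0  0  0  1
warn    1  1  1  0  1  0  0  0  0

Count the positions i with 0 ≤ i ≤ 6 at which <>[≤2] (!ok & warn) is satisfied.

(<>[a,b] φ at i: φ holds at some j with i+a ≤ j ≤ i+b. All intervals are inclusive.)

3

Evaluate at each i in [0,6]:
  i=0: ✗ (none in [0,2])
  i=1: ✗ (none in [1,3])
  i=2: ✓ (witness j=4)
  i=3: ✓ (witness j=4)
  i=4: ✓ (witness j=4)
  i=5: ✗ (none in [5,7])
  i=6: ✗ (none in [6,8])
Positions where it holds: {2, 3, 4} → 3.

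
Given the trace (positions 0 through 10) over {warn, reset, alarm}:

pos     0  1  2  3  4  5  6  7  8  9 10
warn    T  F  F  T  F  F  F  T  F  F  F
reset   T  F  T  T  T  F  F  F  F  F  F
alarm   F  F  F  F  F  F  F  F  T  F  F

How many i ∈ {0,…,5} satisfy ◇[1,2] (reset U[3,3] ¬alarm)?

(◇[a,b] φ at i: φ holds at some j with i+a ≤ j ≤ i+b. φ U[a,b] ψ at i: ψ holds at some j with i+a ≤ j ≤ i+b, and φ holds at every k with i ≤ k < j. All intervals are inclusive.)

2

Evaluate at each i in [0,5]:
  i=0: ✓ (witness j=2)
  i=1: ✓ (witness j=2)
  i=2: ✗ (none in [3,4])
  i=3: ✗ (none in [4,5])
  i=4: ✗ (none in [5,6])
  i=5: ✗ (none in [6,7])
Positions where it holds: {0, 1} → 2.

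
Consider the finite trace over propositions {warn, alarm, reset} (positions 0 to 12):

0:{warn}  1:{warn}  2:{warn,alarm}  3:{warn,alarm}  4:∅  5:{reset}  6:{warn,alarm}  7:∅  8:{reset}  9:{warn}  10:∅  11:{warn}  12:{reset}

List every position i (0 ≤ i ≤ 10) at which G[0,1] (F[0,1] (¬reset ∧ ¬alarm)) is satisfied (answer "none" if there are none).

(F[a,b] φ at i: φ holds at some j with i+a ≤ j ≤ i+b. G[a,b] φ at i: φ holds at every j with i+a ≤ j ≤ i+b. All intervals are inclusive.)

Evaluate at each i in [0,10]:
  i=0: ✓ (all of [0,1])
  i=1: ✗ (fails at j=2)
  i=2: ✗ (fails at j=2)
  i=3: ✓ (all of [3,4])
  i=4: ✗ (fails at j=5)
  i=5: ✗ (fails at j=5)
  i=6: ✓ (all of [6,7])
  i=7: ✓ (all of [7,8])
  i=8: ✓ (all of [8,9])
  i=9: ✓ (all of [9,10])
  i=10: ✓ (all of [10,11])

0, 3, 6, 7, 8, 9, 10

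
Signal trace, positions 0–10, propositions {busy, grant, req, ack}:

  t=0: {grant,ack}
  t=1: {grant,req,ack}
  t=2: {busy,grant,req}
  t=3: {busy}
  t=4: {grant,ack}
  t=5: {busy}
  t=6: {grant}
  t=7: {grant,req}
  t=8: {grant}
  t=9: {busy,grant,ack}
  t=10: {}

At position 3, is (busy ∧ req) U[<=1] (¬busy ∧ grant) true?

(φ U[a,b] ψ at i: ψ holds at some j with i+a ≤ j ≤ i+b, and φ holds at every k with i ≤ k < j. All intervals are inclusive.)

Does not hold

Need some j in [3,4] with (¬busy ∧ grant), and (busy ∧ req) at every k in [3,j-1].
  j=3: (¬busy ∧ grant) false.
  j=4: (¬busy ∧ grant) holds, but (busy ∧ req) fails at k=3 → not this j.
No j in the window works → until fails.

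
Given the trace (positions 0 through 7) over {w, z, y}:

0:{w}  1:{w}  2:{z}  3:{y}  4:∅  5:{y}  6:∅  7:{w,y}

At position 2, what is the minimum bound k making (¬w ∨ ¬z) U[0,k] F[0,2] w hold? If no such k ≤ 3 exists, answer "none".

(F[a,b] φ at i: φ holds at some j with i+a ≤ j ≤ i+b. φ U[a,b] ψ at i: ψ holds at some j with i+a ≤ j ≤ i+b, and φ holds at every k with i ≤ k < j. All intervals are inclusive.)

Need earliest j ≥ 2 with F[0,2] w, and (¬w ∨ ¬z) at every k in [2,j-1].
  j=2: rhs fails.
  j=3: rhs fails.
  j=4: rhs fails.
  j=5: rhs holds; lhs holds on [2,4]. k = 3.

3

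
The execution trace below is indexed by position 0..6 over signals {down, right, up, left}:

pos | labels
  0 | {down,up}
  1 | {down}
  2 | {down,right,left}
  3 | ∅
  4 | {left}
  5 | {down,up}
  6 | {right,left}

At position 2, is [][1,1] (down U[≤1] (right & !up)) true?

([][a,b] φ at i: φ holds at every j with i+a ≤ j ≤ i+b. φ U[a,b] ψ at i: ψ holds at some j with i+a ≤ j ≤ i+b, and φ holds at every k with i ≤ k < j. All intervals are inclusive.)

Check (down U[≤1] (right & !up)) at every j in [3,3]:
  j=3: fails
Fails at j=3 → formula fails.

False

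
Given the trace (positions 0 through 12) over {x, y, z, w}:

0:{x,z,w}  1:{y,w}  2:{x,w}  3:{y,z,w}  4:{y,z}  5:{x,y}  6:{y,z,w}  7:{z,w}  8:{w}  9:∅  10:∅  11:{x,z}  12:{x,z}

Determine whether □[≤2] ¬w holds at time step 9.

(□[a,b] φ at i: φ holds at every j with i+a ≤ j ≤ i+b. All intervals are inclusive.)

Check ¬w at every j in [9,11]:
  j=9: true
  j=10: true
  j=11: true
All positions satisfy it → formula holds.

True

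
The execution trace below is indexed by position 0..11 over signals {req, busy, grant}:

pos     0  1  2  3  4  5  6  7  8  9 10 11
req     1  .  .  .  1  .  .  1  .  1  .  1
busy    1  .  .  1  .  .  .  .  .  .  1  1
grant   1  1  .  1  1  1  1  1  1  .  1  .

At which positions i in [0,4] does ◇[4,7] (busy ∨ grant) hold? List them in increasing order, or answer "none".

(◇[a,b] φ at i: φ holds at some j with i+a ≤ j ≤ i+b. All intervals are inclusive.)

Evaluate at each i in [0,4]:
  i=0: ✓ (witness j=4)
  i=1: ✓ (witness j=5)
  i=2: ✓ (witness j=6)
  i=3: ✓ (witness j=7)
  i=4: ✓ (witness j=8)

0, 1, 2, 3, 4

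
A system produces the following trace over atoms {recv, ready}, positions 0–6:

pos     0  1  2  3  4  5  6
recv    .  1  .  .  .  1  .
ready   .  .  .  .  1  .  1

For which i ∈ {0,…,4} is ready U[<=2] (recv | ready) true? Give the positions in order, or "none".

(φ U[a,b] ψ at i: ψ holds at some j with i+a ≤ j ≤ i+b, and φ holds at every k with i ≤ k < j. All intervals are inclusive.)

Evaluate at each i in [0,4]:
  i=0: ✗ (lhs fails at k=0 before rhs at j=1)
  i=1: ✓ (rhs at j=1)
  i=2: ✗ (lhs fails at k=2 before rhs at j=4)
  i=3: ✗ (lhs fails at k=3 before rhs at j=4)
  i=4: ✓ (rhs at j=4)

1, 4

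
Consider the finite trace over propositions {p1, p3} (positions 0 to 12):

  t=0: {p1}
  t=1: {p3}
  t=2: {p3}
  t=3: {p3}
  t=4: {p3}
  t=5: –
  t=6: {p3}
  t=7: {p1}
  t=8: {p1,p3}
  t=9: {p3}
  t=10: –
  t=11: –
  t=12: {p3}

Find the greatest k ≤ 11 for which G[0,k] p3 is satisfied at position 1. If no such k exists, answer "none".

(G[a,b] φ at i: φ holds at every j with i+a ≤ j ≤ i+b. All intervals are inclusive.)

p3 must hold from j=1 onward; find where it first fails.
  j=1: holds
  j=2: holds
  j=3: holds
  j=4: holds
  j=5: fails
Holds on [1,4], so largest k = 3.

3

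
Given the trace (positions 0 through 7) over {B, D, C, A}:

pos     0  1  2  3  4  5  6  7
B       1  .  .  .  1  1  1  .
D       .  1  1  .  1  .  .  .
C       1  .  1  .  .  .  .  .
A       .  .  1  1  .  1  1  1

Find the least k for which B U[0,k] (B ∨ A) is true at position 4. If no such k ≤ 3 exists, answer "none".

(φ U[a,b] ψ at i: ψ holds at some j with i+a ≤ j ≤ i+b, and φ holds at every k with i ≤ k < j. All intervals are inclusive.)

Need earliest j ≥ 4 with (B ∨ A), and B at every k in [4,j-1].
  j=4: rhs holds (empty prefix). k = 0.

0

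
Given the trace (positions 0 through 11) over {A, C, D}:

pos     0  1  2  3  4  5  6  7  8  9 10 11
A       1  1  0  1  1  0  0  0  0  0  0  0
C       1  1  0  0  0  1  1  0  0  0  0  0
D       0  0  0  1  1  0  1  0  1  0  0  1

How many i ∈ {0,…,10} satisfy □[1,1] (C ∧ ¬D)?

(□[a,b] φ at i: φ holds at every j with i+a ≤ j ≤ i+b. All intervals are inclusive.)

2

Evaluate at each i in [0,10]:
  i=0: ✓ (all of [1,1])
  i=1: ✗ (fails at j=2)
  i=2: ✗ (fails at j=3)
  i=3: ✗ (fails at j=4)
  i=4: ✓ (all of [5,5])
  i=5: ✗ (fails at j=6)
  i=6: ✗ (fails at j=7)
  i=7: ✗ (fails at j=8)
  i=8: ✗ (fails at j=9)
  i=9: ✗ (fails at j=10)
  i=10: ✗ (fails at j=11)
Positions where it holds: {0, 4} → 2.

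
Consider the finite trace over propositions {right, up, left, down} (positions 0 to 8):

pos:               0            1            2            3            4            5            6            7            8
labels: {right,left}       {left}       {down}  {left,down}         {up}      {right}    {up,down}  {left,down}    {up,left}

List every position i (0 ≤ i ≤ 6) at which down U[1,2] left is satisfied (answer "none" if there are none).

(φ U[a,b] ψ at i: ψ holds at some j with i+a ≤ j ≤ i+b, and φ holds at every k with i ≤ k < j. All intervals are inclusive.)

Evaluate at each i in [0,6]:
  i=0: ✗ (lhs fails at k=0 before rhs at j=1)
  i=1: ✗ (lhs fails at k=1 before rhs at j=3)
  i=2: ✓ (rhs at j=3; lhs holds on [2,2])
  i=3: ✗ (no rhs in [4,5])
  i=4: ✗ (no rhs in [5,6])
  i=5: ✗ (lhs fails at k=5 before rhs at j=7)
  i=6: ✓ (rhs at j=7; lhs holds on [6,6])

2, 6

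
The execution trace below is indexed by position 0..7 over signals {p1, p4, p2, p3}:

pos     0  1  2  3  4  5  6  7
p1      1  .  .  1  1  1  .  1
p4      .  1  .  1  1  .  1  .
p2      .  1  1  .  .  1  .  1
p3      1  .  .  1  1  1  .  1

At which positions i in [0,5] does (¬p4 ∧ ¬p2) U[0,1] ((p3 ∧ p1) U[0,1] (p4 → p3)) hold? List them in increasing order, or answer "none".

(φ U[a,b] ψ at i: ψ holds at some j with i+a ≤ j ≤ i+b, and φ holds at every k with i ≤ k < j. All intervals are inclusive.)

Evaluate at each i in [0,5]:
  i=0: ✓ (rhs at j=0)
  i=1: ✗ (lhs fails at k=1 before rhs at j=2)
  i=2: ✓ (rhs at j=2)
  i=3: ✓ (rhs at j=3)
  i=4: ✓ (rhs at j=4)
  i=5: ✓ (rhs at j=5)

0, 2, 3, 4, 5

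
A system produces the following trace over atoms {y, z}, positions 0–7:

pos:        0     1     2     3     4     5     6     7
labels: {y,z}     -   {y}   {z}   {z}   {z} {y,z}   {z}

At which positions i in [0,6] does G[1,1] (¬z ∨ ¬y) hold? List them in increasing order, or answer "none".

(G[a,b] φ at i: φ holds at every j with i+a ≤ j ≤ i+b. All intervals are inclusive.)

Evaluate at each i in [0,6]:
  i=0: ✓ (all of [1,1])
  i=1: ✓ (all of [2,2])
  i=2: ✓ (all of [3,3])
  i=3: ✓ (all of [4,4])
  i=4: ✓ (all of [5,5])
  i=5: ✗ (fails at j=6)
  i=6: ✓ (all of [7,7])

0, 1, 2, 3, 4, 6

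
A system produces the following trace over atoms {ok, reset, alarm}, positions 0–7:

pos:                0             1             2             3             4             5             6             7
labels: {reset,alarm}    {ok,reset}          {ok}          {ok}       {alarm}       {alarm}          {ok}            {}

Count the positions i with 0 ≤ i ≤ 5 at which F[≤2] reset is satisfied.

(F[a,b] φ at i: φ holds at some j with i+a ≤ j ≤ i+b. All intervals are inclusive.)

2

Evaluate at each i in [0,5]:
  i=0: ✓ (witness j=0)
  i=1: ✓ (witness j=1)
  i=2: ✗ (none in [2,4])
  i=3: ✗ (none in [3,5])
  i=4: ✗ (none in [4,6])
  i=5: ✗ (none in [5,7])
Positions where it holds: {0, 1} → 2.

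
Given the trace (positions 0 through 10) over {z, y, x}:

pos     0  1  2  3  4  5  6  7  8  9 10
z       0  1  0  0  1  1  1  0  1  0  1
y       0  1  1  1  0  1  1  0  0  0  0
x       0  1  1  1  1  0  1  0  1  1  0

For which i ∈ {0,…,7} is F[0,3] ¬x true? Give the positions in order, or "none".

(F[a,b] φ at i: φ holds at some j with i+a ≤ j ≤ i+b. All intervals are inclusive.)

0, 2, 3, 4, 5, 6, 7

Evaluate at each i in [0,7]:
  i=0: ✓ (witness j=0)
  i=1: ✗ (none in [1,4])
  i=2: ✓ (witness j=5)
  i=3: ✓ (witness j=5)
  i=4: ✓ (witness j=5)
  i=5: ✓ (witness j=5)
  i=6: ✓ (witness j=7)
  i=7: ✓ (witness j=7)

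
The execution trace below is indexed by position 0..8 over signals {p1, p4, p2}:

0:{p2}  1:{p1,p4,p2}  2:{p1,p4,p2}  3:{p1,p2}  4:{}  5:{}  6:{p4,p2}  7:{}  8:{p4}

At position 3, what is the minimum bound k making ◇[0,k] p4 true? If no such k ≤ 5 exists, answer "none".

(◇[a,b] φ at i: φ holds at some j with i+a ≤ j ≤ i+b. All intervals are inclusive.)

Scan j = 3,4,… for p4:
  j=3: fails
  j=4: fails
  j=5: fails
  j=6: holds
First hit at j=6, so smallest k = 6-3 = 3.

3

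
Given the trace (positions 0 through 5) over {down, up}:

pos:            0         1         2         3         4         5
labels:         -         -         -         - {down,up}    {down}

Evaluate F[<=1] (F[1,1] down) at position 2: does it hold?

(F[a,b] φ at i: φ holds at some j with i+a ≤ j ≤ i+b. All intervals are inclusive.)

Holds

Check F[1,1] down at each j in [2,3]:
  j=2: fails (none in [3,3])
  j=3: holds (witness at 4)
Found at j=3 → formula holds.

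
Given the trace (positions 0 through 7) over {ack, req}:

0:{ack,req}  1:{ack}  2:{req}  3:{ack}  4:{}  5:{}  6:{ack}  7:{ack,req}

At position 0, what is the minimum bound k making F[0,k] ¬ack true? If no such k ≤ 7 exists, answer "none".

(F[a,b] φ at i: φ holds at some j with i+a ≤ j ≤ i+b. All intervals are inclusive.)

Scan j = 0,1,… for ¬ack:
  j=0: fails
  j=1: fails
  j=2: holds
First hit at j=2, so smallest k = 2-0 = 2.

2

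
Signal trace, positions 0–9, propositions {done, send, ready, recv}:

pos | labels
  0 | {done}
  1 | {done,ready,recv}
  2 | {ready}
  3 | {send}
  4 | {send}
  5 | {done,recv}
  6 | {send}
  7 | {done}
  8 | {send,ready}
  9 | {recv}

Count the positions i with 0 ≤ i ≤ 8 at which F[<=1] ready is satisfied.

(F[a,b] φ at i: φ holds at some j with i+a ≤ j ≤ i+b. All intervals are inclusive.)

Evaluate at each i in [0,8]:
  i=0: ✓ (witness j=1)
  i=1: ✓ (witness j=1)
  i=2: ✓ (witness j=2)
  i=3: ✗ (none in [3,4])
  i=4: ✗ (none in [4,5])
  i=5: ✗ (none in [5,6])
  i=6: ✗ (none in [6,7])
  i=7: ✓ (witness j=8)
  i=8: ✓ (witness j=8)
Positions where it holds: {0, 1, 2, 7, 8} → 5.

5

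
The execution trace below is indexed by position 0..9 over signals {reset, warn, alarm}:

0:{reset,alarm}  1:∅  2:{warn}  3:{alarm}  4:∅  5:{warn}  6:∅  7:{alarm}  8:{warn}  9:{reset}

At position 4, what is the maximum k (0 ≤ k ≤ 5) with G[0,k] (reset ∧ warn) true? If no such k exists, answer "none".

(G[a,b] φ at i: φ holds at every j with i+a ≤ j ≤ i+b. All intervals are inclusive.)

none

(reset ∧ warn) must hold from j=4 onward; find where it first fails.
  j=4: fails → no k works.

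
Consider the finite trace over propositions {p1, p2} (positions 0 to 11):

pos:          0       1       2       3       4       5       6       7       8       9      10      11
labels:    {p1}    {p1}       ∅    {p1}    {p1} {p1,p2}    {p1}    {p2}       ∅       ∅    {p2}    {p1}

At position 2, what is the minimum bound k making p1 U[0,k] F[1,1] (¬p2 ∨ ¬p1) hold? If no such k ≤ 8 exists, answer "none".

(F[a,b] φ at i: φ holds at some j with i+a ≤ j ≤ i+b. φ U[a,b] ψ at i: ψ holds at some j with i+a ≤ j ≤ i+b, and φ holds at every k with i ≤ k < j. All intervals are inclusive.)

0

Need earliest j ≥ 2 with F[1,1] (¬p2 ∨ ¬p1), and p1 at every k in [2,j-1].
  j=2: rhs holds (empty prefix). k = 0.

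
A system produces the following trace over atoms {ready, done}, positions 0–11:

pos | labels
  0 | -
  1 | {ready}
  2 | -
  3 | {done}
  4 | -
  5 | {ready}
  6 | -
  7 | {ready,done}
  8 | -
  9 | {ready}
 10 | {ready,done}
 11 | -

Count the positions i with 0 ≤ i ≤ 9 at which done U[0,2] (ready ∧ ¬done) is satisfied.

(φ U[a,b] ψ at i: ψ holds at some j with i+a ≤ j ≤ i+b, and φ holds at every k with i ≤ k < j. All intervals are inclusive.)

Evaluate at each i in [0,9]:
  i=0: ✗ (lhs fails at k=0 before rhs at j=1)
  i=1: ✓ (rhs at j=1)
  i=2: ✗ (no rhs in [2,4])
  i=3: ✗ (lhs fails at k=4 before rhs at j=5)
  i=4: ✗ (lhs fails at k=4 before rhs at j=5)
  i=5: ✓ (rhs at j=5)
  i=6: ✗ (no rhs in [6,8])
  i=7: ✗ (lhs fails at k=8 before rhs at j=9)
  i=8: ✗ (lhs fails at k=8 before rhs at j=9)
  i=9: ✓ (rhs at j=9)
Positions where it holds: {1, 5, 9} → 3.

3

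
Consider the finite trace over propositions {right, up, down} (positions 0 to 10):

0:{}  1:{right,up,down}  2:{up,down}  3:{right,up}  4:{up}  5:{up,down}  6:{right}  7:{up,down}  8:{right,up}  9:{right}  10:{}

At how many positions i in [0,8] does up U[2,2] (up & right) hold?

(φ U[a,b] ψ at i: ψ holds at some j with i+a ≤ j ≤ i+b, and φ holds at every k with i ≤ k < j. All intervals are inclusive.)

1

Evaluate at each i in [0,8]:
  i=0: ✗ (no rhs in [2,2])
  i=1: ✓ (rhs at j=3; lhs holds on [1,2])
  i=2: ✗ (no rhs in [4,4])
  i=3: ✗ (no rhs in [5,5])
  i=4: ✗ (no rhs in [6,6])
  i=5: ✗ (no rhs in [7,7])
  i=6: ✗ (lhs fails at k=6 before rhs at j=8)
  i=7: ✗ (no rhs in [9,9])
  i=8: ✗ (no rhs in [10,10])
Positions where it holds: {1} → 1.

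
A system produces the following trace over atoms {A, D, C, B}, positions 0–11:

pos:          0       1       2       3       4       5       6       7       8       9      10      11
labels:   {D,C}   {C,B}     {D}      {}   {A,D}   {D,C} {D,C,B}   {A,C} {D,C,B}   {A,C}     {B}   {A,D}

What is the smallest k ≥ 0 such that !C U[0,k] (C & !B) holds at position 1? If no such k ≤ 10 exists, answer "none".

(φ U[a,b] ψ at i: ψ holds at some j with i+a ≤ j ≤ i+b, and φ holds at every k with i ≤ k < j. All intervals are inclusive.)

none

Need earliest j ≥ 1 with (C & !B), and !C at every k in [1,j-1].
  j=1: rhs fails.
  j=2: rhs fails.
  j=3: rhs fails.
  j=4: rhs fails.
  j=5: rhs holds but lhs fails at k=1.
  j=6: rhs fails.
  j=7: rhs holds but lhs fails at k=1.
  j=8: rhs fails.
  j=9: rhs holds but lhs fails at k=1.
  j=10: rhs fails.
  j=11: rhs fails.
No witness within the range → none.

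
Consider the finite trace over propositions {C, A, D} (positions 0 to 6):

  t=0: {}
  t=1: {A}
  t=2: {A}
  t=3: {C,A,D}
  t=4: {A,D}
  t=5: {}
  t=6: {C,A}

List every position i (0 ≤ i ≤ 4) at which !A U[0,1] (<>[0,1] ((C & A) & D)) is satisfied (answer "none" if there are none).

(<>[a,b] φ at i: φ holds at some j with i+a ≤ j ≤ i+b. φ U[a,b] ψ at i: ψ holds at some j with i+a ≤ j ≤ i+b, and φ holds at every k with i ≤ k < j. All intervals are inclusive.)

Evaluate at each i in [0,4]:
  i=0: ✗ (no rhs in [0,1])
  i=1: ✗ (lhs fails at k=1 before rhs at j=2)
  i=2: ✓ (rhs at j=2)
  i=3: ✓ (rhs at j=3)
  i=4: ✗ (no rhs in [4,5])

2, 3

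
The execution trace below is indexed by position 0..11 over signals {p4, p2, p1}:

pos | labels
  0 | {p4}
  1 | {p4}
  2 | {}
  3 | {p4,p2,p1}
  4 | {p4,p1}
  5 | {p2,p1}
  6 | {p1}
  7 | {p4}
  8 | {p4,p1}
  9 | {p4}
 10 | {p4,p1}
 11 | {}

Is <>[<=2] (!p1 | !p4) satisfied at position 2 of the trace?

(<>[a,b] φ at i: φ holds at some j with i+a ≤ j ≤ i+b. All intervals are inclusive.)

Check (!p1 | !p4) at each j in [2,4]:
  j=2: true
  j=3: false
  j=4: false
Found at j=2 → formula holds.

True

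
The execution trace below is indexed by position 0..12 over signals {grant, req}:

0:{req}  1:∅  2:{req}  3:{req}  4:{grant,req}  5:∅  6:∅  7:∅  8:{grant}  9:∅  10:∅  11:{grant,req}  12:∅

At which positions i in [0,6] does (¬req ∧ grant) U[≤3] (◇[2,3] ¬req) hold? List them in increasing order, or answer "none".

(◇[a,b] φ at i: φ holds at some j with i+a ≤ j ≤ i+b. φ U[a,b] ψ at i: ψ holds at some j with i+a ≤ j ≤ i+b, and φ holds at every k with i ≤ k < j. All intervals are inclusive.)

Evaluate at each i in [0,6]:
  i=0: ✗ (lhs fails at k=0 before rhs at j=2)
  i=1: ✗ (lhs fails at k=1 before rhs at j=2)
  i=2: ✓ (rhs at j=2)
  i=3: ✓ (rhs at j=3)
  i=4: ✓ (rhs at j=4)
  i=5: ✓ (rhs at j=5)
  i=6: ✓ (rhs at j=6)

2, 3, 4, 5, 6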